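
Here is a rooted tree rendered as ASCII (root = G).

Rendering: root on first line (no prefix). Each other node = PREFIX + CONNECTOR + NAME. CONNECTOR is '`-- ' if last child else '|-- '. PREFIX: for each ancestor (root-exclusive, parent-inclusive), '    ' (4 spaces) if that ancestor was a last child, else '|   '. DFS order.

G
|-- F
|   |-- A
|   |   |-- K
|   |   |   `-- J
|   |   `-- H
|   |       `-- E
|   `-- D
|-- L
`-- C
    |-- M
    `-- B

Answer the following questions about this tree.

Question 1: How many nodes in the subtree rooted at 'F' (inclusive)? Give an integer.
Answer: 7

Derivation:
Subtree rooted at F contains: A, D, E, F, H, J, K
Count = 7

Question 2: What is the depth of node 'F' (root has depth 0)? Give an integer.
Path from root to F: G -> F
Depth = number of edges = 1

Answer: 1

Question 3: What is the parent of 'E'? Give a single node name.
Answer: H

Derivation:
Scan adjacency: E appears as child of H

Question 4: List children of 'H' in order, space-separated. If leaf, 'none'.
Node H's children (from adjacency): E

Answer: E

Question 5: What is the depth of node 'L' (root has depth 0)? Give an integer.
Answer: 1

Derivation:
Path from root to L: G -> L
Depth = number of edges = 1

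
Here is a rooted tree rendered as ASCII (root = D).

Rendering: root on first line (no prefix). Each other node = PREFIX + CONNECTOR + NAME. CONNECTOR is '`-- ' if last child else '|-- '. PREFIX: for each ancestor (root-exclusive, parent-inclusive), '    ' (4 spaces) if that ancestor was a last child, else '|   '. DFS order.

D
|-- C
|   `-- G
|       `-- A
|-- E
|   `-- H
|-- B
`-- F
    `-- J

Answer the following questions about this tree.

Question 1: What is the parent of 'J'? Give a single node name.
Answer: F

Derivation:
Scan adjacency: J appears as child of F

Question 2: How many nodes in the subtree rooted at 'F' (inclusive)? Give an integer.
Subtree rooted at F contains: F, J
Count = 2

Answer: 2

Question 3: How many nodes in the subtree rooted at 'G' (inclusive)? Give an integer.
Subtree rooted at G contains: A, G
Count = 2

Answer: 2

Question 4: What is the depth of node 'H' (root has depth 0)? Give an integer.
Path from root to H: D -> E -> H
Depth = number of edges = 2

Answer: 2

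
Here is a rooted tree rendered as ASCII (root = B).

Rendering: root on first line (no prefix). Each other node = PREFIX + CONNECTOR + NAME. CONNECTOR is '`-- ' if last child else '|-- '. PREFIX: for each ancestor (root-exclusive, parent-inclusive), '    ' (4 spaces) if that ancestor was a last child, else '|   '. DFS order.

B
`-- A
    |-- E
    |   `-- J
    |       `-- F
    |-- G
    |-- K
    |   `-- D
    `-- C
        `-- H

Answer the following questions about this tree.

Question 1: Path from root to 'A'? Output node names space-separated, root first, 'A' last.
Answer: B A

Derivation:
Walk down from root: B -> A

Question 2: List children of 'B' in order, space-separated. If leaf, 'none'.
Node B's children (from adjacency): A

Answer: A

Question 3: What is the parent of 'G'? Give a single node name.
Answer: A

Derivation:
Scan adjacency: G appears as child of A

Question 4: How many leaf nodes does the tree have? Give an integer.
Leaves (nodes with no children): D, F, G, H

Answer: 4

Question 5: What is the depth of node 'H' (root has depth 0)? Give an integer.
Path from root to H: B -> A -> C -> H
Depth = number of edges = 3

Answer: 3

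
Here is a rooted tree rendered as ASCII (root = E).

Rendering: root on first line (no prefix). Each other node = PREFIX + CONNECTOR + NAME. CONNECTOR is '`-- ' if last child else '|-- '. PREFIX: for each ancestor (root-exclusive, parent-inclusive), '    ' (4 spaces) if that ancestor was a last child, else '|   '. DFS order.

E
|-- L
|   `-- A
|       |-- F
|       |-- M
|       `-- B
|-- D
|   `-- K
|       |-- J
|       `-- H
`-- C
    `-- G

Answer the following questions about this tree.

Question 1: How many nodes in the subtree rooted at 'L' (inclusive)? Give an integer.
Subtree rooted at L contains: A, B, F, L, M
Count = 5

Answer: 5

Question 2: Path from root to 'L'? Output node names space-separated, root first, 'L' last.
Walk down from root: E -> L

Answer: E L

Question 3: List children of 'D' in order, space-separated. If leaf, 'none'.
Node D's children (from adjacency): K

Answer: K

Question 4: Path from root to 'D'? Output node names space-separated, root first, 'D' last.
Answer: E D

Derivation:
Walk down from root: E -> D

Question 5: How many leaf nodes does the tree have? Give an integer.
Answer: 6

Derivation:
Leaves (nodes with no children): B, F, G, H, J, M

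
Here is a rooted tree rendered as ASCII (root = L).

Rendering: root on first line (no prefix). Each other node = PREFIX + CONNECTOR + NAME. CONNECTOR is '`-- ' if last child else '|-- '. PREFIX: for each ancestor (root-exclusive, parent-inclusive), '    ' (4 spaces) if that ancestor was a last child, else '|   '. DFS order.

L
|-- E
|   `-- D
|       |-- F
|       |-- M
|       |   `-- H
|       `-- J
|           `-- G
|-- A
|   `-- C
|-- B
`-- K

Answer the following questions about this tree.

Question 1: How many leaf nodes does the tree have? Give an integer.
Answer: 6

Derivation:
Leaves (nodes with no children): B, C, F, G, H, K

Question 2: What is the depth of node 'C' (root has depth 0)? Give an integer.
Path from root to C: L -> A -> C
Depth = number of edges = 2

Answer: 2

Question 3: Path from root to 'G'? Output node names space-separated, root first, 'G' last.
Answer: L E D J G

Derivation:
Walk down from root: L -> E -> D -> J -> G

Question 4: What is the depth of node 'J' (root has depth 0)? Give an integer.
Answer: 3

Derivation:
Path from root to J: L -> E -> D -> J
Depth = number of edges = 3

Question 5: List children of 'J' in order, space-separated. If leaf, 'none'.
Answer: G

Derivation:
Node J's children (from adjacency): G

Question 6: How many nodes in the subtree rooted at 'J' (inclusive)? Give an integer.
Answer: 2

Derivation:
Subtree rooted at J contains: G, J
Count = 2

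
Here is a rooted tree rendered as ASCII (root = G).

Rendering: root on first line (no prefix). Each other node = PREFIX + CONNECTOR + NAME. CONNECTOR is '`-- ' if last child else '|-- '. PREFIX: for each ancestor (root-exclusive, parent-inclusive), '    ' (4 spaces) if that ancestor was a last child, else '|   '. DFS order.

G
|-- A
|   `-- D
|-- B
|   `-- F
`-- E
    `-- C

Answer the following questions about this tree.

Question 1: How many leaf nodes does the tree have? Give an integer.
Answer: 3

Derivation:
Leaves (nodes with no children): C, D, F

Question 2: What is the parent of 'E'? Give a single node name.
Answer: G

Derivation:
Scan adjacency: E appears as child of G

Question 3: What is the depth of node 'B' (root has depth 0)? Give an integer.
Path from root to B: G -> B
Depth = number of edges = 1

Answer: 1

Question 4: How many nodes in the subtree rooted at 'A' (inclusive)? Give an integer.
Answer: 2

Derivation:
Subtree rooted at A contains: A, D
Count = 2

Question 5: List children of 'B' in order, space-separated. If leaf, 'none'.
Answer: F

Derivation:
Node B's children (from adjacency): F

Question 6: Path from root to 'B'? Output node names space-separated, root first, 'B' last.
Walk down from root: G -> B

Answer: G B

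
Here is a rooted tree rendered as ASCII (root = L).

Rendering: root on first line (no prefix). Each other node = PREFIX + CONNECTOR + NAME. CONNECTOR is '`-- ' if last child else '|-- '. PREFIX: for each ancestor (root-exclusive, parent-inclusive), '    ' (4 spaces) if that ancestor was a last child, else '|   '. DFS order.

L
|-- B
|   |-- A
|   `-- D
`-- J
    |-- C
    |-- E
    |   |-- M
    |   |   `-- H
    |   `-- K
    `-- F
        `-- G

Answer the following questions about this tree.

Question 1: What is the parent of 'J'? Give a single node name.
Answer: L

Derivation:
Scan adjacency: J appears as child of L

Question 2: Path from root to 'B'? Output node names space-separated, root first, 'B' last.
Answer: L B

Derivation:
Walk down from root: L -> B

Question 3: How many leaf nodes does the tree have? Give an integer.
Leaves (nodes with no children): A, C, D, G, H, K

Answer: 6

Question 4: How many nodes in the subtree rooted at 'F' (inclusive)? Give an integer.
Subtree rooted at F contains: F, G
Count = 2

Answer: 2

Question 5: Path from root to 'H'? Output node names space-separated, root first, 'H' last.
Answer: L J E M H

Derivation:
Walk down from root: L -> J -> E -> M -> H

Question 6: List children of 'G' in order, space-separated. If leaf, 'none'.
Answer: none

Derivation:
Node G's children (from adjacency): (leaf)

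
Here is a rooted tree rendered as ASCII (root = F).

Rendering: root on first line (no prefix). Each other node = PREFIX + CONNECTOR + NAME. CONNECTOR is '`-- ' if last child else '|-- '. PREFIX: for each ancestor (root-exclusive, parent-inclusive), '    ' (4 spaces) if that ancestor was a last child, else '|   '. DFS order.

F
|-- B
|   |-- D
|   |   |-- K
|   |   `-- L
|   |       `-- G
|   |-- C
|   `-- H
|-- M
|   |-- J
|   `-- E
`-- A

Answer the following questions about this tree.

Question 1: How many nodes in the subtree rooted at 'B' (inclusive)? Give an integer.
Subtree rooted at B contains: B, C, D, G, H, K, L
Count = 7

Answer: 7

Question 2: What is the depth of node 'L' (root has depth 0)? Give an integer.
Path from root to L: F -> B -> D -> L
Depth = number of edges = 3

Answer: 3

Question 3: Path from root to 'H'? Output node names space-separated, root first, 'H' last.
Walk down from root: F -> B -> H

Answer: F B H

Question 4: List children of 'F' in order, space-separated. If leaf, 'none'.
Node F's children (from adjacency): B, M, A

Answer: B M A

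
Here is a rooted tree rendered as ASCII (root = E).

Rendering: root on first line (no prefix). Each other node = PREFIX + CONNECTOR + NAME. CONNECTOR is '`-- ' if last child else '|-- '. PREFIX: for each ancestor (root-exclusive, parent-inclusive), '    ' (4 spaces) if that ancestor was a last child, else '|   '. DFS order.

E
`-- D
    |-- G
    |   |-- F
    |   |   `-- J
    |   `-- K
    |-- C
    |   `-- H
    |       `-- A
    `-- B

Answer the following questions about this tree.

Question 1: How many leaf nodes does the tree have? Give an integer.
Leaves (nodes with no children): A, B, J, K

Answer: 4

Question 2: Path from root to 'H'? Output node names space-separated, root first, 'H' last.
Walk down from root: E -> D -> C -> H

Answer: E D C H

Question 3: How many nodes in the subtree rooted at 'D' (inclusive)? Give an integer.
Answer: 9

Derivation:
Subtree rooted at D contains: A, B, C, D, F, G, H, J, K
Count = 9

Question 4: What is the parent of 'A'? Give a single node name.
Scan adjacency: A appears as child of H

Answer: H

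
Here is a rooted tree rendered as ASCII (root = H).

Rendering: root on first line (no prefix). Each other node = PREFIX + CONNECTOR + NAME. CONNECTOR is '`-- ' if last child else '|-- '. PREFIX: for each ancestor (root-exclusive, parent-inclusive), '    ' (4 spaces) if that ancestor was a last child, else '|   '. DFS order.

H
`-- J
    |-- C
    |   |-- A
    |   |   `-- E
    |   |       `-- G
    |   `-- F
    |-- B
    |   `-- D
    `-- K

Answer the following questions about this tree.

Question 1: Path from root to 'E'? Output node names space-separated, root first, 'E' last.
Walk down from root: H -> J -> C -> A -> E

Answer: H J C A E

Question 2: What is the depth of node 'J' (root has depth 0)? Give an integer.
Answer: 1

Derivation:
Path from root to J: H -> J
Depth = number of edges = 1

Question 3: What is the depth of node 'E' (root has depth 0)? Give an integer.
Answer: 4

Derivation:
Path from root to E: H -> J -> C -> A -> E
Depth = number of edges = 4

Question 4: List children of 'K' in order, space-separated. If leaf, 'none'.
Node K's children (from adjacency): (leaf)

Answer: none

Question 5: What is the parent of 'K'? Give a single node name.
Scan adjacency: K appears as child of J

Answer: J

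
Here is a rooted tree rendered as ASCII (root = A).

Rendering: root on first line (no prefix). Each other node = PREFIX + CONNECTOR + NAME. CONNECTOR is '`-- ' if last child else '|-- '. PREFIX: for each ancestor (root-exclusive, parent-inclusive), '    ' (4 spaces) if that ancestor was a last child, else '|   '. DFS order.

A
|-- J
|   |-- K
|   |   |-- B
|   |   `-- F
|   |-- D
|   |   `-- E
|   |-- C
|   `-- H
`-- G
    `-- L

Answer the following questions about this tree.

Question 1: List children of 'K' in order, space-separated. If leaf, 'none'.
Node K's children (from adjacency): B, F

Answer: B F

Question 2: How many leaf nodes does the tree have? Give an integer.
Answer: 6

Derivation:
Leaves (nodes with no children): B, C, E, F, H, L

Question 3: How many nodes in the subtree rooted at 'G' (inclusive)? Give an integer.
Answer: 2

Derivation:
Subtree rooted at G contains: G, L
Count = 2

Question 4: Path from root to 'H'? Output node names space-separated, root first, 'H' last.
Answer: A J H

Derivation:
Walk down from root: A -> J -> H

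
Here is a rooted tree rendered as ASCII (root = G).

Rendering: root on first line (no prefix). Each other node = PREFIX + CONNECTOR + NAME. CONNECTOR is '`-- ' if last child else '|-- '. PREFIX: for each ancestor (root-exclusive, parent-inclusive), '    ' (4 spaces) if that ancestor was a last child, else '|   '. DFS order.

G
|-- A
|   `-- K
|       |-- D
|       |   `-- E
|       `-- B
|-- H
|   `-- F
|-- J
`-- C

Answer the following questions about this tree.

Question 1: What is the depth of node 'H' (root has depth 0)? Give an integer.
Answer: 1

Derivation:
Path from root to H: G -> H
Depth = number of edges = 1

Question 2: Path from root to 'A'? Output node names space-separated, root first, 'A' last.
Walk down from root: G -> A

Answer: G A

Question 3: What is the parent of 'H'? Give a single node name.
Answer: G

Derivation:
Scan adjacency: H appears as child of G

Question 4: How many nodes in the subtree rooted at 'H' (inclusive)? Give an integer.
Answer: 2

Derivation:
Subtree rooted at H contains: F, H
Count = 2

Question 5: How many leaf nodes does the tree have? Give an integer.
Answer: 5

Derivation:
Leaves (nodes with no children): B, C, E, F, J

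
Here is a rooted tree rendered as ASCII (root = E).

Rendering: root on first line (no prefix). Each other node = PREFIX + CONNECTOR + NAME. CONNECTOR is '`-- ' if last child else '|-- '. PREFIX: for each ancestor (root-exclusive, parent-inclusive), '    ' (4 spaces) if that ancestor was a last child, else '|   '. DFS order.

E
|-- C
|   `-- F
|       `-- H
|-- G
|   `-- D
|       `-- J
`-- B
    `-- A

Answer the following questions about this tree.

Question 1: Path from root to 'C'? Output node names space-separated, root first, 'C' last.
Walk down from root: E -> C

Answer: E C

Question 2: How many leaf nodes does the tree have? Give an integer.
Answer: 3

Derivation:
Leaves (nodes with no children): A, H, J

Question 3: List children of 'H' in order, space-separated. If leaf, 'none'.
Node H's children (from adjacency): (leaf)

Answer: none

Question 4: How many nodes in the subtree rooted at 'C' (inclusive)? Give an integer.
Subtree rooted at C contains: C, F, H
Count = 3

Answer: 3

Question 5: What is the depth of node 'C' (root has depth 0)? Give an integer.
Path from root to C: E -> C
Depth = number of edges = 1

Answer: 1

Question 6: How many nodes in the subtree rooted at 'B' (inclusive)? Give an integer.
Subtree rooted at B contains: A, B
Count = 2

Answer: 2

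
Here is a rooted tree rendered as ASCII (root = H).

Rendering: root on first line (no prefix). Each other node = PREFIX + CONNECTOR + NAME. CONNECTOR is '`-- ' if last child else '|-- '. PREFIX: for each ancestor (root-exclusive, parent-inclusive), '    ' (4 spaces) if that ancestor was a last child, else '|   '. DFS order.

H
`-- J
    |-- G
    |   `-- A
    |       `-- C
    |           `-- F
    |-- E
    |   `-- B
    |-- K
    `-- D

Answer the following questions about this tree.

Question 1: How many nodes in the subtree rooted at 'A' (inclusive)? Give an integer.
Answer: 3

Derivation:
Subtree rooted at A contains: A, C, F
Count = 3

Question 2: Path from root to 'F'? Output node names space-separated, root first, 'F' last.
Answer: H J G A C F

Derivation:
Walk down from root: H -> J -> G -> A -> C -> F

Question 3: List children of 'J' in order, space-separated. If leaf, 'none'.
Answer: G E K D

Derivation:
Node J's children (from adjacency): G, E, K, D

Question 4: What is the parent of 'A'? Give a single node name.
Answer: G

Derivation:
Scan adjacency: A appears as child of G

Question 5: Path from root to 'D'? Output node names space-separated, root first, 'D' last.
Answer: H J D

Derivation:
Walk down from root: H -> J -> D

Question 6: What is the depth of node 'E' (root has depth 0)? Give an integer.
Answer: 2

Derivation:
Path from root to E: H -> J -> E
Depth = number of edges = 2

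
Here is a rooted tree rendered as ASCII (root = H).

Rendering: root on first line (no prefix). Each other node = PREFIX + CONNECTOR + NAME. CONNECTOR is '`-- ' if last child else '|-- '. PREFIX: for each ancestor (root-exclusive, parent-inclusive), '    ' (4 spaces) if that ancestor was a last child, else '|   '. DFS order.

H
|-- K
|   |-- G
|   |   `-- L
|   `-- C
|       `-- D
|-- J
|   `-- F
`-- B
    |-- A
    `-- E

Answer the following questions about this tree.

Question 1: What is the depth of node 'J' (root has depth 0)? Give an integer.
Path from root to J: H -> J
Depth = number of edges = 1

Answer: 1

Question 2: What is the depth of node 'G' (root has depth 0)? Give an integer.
Path from root to G: H -> K -> G
Depth = number of edges = 2

Answer: 2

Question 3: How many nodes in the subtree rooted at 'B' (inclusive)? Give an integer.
Answer: 3

Derivation:
Subtree rooted at B contains: A, B, E
Count = 3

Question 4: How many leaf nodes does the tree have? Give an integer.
Answer: 5

Derivation:
Leaves (nodes with no children): A, D, E, F, L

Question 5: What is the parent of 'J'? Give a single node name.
Answer: H

Derivation:
Scan adjacency: J appears as child of H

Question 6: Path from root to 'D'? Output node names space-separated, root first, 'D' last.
Walk down from root: H -> K -> C -> D

Answer: H K C D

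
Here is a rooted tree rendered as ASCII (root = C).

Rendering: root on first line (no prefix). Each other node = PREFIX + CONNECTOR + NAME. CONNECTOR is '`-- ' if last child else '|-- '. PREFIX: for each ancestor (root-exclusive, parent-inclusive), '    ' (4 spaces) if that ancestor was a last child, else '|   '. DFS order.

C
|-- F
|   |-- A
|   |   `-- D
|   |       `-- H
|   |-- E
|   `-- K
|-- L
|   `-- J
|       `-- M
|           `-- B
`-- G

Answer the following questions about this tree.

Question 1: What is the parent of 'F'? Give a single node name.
Scan adjacency: F appears as child of C

Answer: C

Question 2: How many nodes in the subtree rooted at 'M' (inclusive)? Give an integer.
Answer: 2

Derivation:
Subtree rooted at M contains: B, M
Count = 2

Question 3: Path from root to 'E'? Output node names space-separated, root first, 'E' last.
Walk down from root: C -> F -> E

Answer: C F E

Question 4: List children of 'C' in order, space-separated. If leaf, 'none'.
Answer: F L G

Derivation:
Node C's children (from adjacency): F, L, G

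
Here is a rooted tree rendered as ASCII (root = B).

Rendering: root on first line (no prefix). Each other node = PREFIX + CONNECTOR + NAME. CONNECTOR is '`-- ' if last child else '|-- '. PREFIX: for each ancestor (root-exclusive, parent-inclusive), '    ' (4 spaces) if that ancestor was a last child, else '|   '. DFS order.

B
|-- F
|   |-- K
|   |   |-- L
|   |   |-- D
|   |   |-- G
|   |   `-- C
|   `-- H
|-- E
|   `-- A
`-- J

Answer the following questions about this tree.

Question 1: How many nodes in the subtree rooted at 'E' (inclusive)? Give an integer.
Subtree rooted at E contains: A, E
Count = 2

Answer: 2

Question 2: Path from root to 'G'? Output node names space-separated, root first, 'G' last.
Walk down from root: B -> F -> K -> G

Answer: B F K G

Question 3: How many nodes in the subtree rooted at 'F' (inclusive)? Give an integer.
Answer: 7

Derivation:
Subtree rooted at F contains: C, D, F, G, H, K, L
Count = 7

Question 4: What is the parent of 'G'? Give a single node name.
Answer: K

Derivation:
Scan adjacency: G appears as child of K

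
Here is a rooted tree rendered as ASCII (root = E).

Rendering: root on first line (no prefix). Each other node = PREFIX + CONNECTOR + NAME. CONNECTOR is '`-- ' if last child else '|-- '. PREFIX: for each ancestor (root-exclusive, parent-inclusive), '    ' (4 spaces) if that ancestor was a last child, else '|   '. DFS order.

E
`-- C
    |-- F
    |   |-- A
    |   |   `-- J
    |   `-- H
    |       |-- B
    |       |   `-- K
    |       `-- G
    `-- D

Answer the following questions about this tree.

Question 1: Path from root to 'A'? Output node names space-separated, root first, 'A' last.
Walk down from root: E -> C -> F -> A

Answer: E C F A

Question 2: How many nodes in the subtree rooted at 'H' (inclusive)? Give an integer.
Subtree rooted at H contains: B, G, H, K
Count = 4

Answer: 4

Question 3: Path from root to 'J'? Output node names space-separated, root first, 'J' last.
Walk down from root: E -> C -> F -> A -> J

Answer: E C F A J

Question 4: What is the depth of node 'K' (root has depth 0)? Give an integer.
Answer: 5

Derivation:
Path from root to K: E -> C -> F -> H -> B -> K
Depth = number of edges = 5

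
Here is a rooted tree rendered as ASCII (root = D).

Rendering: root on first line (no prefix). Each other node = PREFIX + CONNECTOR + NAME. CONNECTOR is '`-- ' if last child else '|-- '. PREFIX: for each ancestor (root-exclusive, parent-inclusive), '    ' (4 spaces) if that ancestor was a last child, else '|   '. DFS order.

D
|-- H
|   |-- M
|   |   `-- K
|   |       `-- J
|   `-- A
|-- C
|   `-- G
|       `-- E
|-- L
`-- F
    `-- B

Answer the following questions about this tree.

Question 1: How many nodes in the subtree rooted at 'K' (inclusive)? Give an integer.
Answer: 2

Derivation:
Subtree rooted at K contains: J, K
Count = 2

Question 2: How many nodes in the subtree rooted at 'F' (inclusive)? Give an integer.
Subtree rooted at F contains: B, F
Count = 2

Answer: 2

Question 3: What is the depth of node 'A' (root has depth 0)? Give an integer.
Answer: 2

Derivation:
Path from root to A: D -> H -> A
Depth = number of edges = 2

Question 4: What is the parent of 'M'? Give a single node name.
Scan adjacency: M appears as child of H

Answer: H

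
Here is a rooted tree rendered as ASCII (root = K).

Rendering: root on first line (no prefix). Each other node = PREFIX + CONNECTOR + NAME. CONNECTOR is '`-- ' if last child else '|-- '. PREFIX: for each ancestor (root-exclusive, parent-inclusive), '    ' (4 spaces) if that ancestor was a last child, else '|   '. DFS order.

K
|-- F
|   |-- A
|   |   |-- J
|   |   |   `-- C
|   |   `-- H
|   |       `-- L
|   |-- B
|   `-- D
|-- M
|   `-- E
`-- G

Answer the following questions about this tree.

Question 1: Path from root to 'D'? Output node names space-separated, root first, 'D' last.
Answer: K F D

Derivation:
Walk down from root: K -> F -> D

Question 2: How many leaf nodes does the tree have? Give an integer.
Leaves (nodes with no children): B, C, D, E, G, L

Answer: 6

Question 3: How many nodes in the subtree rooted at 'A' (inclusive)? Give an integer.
Answer: 5

Derivation:
Subtree rooted at A contains: A, C, H, J, L
Count = 5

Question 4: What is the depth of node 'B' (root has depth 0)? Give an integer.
Answer: 2

Derivation:
Path from root to B: K -> F -> B
Depth = number of edges = 2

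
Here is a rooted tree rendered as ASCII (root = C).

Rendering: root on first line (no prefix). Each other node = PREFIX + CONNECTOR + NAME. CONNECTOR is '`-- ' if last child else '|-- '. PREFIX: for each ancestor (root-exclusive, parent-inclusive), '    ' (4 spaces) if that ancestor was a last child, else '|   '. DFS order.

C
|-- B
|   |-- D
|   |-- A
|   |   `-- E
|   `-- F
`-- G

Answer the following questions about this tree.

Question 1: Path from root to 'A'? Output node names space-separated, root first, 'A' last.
Answer: C B A

Derivation:
Walk down from root: C -> B -> A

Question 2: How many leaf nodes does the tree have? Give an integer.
Leaves (nodes with no children): D, E, F, G

Answer: 4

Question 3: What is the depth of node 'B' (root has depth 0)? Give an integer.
Path from root to B: C -> B
Depth = number of edges = 1

Answer: 1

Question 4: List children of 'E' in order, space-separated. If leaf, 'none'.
Answer: none

Derivation:
Node E's children (from adjacency): (leaf)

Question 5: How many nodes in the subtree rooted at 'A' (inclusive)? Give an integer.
Answer: 2

Derivation:
Subtree rooted at A contains: A, E
Count = 2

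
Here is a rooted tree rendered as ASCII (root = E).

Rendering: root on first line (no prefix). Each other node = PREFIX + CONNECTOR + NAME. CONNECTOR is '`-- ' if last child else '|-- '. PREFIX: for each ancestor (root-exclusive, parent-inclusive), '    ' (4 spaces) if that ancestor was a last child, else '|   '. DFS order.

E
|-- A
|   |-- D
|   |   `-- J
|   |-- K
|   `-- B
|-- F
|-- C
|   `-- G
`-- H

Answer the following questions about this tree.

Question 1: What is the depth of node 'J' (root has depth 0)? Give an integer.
Answer: 3

Derivation:
Path from root to J: E -> A -> D -> J
Depth = number of edges = 3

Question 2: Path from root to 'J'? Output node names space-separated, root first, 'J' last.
Answer: E A D J

Derivation:
Walk down from root: E -> A -> D -> J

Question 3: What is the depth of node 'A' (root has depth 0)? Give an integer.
Answer: 1

Derivation:
Path from root to A: E -> A
Depth = number of edges = 1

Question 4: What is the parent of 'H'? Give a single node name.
Scan adjacency: H appears as child of E

Answer: E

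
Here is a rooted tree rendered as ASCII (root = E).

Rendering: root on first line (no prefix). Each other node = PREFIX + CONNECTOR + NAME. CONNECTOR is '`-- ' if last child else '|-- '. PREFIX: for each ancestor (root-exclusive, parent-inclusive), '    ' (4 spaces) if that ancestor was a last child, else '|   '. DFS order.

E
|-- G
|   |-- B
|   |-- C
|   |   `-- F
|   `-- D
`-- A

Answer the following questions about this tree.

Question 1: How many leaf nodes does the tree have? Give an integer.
Leaves (nodes with no children): A, B, D, F

Answer: 4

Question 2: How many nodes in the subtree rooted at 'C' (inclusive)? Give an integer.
Subtree rooted at C contains: C, F
Count = 2

Answer: 2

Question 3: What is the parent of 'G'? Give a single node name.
Scan adjacency: G appears as child of E

Answer: E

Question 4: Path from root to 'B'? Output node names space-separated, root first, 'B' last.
Answer: E G B

Derivation:
Walk down from root: E -> G -> B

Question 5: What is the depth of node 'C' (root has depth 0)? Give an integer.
Answer: 2

Derivation:
Path from root to C: E -> G -> C
Depth = number of edges = 2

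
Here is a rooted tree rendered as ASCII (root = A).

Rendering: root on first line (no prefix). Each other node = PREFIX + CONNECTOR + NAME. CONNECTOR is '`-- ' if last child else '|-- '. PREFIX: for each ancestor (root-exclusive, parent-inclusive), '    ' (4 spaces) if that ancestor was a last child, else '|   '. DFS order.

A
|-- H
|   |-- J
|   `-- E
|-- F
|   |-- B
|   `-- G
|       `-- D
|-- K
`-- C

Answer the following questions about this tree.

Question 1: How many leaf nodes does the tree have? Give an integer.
Answer: 6

Derivation:
Leaves (nodes with no children): B, C, D, E, J, K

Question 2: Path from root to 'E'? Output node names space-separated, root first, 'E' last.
Answer: A H E

Derivation:
Walk down from root: A -> H -> E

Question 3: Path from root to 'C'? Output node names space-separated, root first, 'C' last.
Answer: A C

Derivation:
Walk down from root: A -> C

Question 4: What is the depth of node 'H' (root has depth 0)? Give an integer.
Path from root to H: A -> H
Depth = number of edges = 1

Answer: 1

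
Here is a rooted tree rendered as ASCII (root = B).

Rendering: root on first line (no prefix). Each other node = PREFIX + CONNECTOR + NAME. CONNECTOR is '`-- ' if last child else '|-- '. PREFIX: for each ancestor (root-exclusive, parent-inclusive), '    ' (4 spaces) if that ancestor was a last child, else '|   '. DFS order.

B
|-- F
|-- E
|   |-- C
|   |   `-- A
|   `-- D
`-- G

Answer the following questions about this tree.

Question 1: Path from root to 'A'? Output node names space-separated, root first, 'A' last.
Walk down from root: B -> E -> C -> A

Answer: B E C A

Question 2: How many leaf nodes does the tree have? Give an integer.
Answer: 4

Derivation:
Leaves (nodes with no children): A, D, F, G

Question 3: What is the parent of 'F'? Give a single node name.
Answer: B

Derivation:
Scan adjacency: F appears as child of B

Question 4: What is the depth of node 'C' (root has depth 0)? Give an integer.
Answer: 2

Derivation:
Path from root to C: B -> E -> C
Depth = number of edges = 2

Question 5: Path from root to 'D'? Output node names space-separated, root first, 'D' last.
Walk down from root: B -> E -> D

Answer: B E D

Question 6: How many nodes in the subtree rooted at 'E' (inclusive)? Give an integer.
Answer: 4

Derivation:
Subtree rooted at E contains: A, C, D, E
Count = 4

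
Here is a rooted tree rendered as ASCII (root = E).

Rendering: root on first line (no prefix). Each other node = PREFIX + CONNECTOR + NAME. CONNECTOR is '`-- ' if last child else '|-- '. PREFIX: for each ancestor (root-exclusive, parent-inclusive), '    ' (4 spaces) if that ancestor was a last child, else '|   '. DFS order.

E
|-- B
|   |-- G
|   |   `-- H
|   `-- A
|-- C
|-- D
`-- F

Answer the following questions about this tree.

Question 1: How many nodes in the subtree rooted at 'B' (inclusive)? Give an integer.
Subtree rooted at B contains: A, B, G, H
Count = 4

Answer: 4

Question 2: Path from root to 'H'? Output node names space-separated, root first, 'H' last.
Answer: E B G H

Derivation:
Walk down from root: E -> B -> G -> H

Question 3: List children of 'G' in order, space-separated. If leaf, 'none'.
Answer: H

Derivation:
Node G's children (from adjacency): H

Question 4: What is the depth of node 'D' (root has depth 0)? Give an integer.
Path from root to D: E -> D
Depth = number of edges = 1

Answer: 1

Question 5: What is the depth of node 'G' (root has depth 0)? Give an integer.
Path from root to G: E -> B -> G
Depth = number of edges = 2

Answer: 2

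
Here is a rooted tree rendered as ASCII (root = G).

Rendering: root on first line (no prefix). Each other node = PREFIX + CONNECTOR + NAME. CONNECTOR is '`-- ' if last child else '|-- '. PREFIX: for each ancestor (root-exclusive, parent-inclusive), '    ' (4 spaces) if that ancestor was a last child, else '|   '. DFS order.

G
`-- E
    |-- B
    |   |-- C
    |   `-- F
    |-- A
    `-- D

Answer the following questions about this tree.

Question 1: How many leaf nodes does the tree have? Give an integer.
Answer: 4

Derivation:
Leaves (nodes with no children): A, C, D, F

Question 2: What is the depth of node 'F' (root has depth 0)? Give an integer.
Answer: 3

Derivation:
Path from root to F: G -> E -> B -> F
Depth = number of edges = 3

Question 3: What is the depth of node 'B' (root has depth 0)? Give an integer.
Path from root to B: G -> E -> B
Depth = number of edges = 2

Answer: 2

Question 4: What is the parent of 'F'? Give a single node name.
Answer: B

Derivation:
Scan adjacency: F appears as child of B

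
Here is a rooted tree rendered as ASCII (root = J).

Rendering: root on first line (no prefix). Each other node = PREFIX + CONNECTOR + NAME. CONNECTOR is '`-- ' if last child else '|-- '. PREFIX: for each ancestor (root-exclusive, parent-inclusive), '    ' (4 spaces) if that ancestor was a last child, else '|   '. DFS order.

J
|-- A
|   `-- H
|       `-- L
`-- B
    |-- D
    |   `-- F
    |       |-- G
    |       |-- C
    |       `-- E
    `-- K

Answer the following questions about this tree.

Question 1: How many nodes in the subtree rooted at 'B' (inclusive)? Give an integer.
Answer: 7

Derivation:
Subtree rooted at B contains: B, C, D, E, F, G, K
Count = 7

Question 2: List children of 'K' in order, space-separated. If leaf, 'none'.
Node K's children (from adjacency): (leaf)

Answer: none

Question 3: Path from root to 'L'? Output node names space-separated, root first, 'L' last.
Walk down from root: J -> A -> H -> L

Answer: J A H L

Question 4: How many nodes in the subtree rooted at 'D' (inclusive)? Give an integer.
Answer: 5

Derivation:
Subtree rooted at D contains: C, D, E, F, G
Count = 5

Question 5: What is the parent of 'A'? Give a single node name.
Scan adjacency: A appears as child of J

Answer: J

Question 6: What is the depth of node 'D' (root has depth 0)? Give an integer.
Answer: 2

Derivation:
Path from root to D: J -> B -> D
Depth = number of edges = 2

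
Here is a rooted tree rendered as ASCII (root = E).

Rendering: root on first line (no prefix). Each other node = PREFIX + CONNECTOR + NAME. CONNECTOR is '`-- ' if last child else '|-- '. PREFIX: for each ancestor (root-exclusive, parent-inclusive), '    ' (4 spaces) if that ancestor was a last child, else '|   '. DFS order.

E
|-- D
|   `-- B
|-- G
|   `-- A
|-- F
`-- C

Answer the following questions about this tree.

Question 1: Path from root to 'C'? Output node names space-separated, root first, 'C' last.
Walk down from root: E -> C

Answer: E C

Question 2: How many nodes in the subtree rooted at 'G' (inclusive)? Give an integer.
Answer: 2

Derivation:
Subtree rooted at G contains: A, G
Count = 2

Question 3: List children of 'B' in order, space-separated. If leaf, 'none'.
Node B's children (from adjacency): (leaf)

Answer: none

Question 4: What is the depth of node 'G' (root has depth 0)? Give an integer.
Path from root to G: E -> G
Depth = number of edges = 1

Answer: 1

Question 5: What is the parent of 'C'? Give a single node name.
Scan adjacency: C appears as child of E

Answer: E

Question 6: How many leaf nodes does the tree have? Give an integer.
Answer: 4

Derivation:
Leaves (nodes with no children): A, B, C, F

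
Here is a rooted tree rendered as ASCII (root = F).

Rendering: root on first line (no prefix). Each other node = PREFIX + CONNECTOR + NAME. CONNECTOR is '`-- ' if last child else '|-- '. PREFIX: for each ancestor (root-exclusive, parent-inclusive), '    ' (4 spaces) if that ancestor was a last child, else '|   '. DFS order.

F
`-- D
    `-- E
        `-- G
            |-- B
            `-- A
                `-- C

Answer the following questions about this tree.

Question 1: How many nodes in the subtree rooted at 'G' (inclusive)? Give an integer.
Subtree rooted at G contains: A, B, C, G
Count = 4

Answer: 4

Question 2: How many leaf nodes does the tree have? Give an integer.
Answer: 2

Derivation:
Leaves (nodes with no children): B, C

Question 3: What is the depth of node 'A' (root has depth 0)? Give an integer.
Path from root to A: F -> D -> E -> G -> A
Depth = number of edges = 4

Answer: 4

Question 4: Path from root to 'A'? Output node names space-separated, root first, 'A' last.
Answer: F D E G A

Derivation:
Walk down from root: F -> D -> E -> G -> A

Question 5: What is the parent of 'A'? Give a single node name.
Answer: G

Derivation:
Scan adjacency: A appears as child of G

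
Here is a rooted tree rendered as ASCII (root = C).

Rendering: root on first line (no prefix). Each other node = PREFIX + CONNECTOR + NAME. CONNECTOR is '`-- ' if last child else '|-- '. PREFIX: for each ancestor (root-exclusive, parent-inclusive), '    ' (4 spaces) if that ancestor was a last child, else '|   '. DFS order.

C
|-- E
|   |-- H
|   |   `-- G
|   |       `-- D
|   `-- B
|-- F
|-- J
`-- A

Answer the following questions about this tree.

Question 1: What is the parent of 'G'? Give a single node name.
Scan adjacency: G appears as child of H

Answer: H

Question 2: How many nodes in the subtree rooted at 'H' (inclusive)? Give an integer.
Subtree rooted at H contains: D, G, H
Count = 3

Answer: 3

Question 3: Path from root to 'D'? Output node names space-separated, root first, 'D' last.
Walk down from root: C -> E -> H -> G -> D

Answer: C E H G D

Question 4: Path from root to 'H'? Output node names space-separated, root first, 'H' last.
Answer: C E H

Derivation:
Walk down from root: C -> E -> H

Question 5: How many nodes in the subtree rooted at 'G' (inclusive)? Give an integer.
Subtree rooted at G contains: D, G
Count = 2

Answer: 2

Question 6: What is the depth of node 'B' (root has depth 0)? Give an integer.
Path from root to B: C -> E -> B
Depth = number of edges = 2

Answer: 2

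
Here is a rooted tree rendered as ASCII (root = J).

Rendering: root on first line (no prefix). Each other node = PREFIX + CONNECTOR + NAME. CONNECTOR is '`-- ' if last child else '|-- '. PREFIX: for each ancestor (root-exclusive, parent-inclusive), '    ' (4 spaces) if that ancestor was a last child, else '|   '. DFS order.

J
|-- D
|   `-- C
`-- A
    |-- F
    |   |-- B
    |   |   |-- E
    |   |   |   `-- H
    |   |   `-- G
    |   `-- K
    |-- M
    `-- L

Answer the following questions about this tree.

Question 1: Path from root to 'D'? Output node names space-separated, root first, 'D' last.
Answer: J D

Derivation:
Walk down from root: J -> D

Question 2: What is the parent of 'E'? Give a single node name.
Answer: B

Derivation:
Scan adjacency: E appears as child of B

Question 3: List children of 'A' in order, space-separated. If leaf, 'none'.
Answer: F M L

Derivation:
Node A's children (from adjacency): F, M, L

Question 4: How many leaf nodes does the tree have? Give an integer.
Leaves (nodes with no children): C, G, H, K, L, M

Answer: 6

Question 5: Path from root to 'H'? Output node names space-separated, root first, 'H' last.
Walk down from root: J -> A -> F -> B -> E -> H

Answer: J A F B E H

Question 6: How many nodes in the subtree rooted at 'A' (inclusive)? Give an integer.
Answer: 9

Derivation:
Subtree rooted at A contains: A, B, E, F, G, H, K, L, M
Count = 9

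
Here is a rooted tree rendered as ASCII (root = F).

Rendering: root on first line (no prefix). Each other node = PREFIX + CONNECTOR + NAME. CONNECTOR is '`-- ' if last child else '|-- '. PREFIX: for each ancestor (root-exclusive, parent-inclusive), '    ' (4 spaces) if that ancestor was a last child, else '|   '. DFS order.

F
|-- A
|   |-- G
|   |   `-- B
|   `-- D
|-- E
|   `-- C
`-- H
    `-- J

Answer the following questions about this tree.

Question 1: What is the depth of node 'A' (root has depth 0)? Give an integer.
Answer: 1

Derivation:
Path from root to A: F -> A
Depth = number of edges = 1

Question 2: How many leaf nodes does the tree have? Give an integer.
Answer: 4

Derivation:
Leaves (nodes with no children): B, C, D, J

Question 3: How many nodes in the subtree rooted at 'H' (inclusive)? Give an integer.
Subtree rooted at H contains: H, J
Count = 2

Answer: 2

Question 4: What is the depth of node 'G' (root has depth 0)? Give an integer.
Path from root to G: F -> A -> G
Depth = number of edges = 2

Answer: 2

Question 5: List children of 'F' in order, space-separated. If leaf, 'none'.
Node F's children (from adjacency): A, E, H

Answer: A E H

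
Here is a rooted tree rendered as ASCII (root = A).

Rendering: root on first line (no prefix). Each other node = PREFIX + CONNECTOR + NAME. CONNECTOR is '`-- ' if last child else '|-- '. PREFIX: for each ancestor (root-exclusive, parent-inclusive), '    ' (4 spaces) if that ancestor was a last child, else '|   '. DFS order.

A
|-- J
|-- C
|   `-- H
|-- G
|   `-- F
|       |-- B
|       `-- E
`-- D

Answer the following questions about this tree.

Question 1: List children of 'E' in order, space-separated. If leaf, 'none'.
Node E's children (from adjacency): (leaf)

Answer: none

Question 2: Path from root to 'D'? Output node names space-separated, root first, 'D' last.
Walk down from root: A -> D

Answer: A D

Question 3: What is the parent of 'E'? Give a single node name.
Answer: F

Derivation:
Scan adjacency: E appears as child of F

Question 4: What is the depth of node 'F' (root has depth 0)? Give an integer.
Path from root to F: A -> G -> F
Depth = number of edges = 2

Answer: 2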